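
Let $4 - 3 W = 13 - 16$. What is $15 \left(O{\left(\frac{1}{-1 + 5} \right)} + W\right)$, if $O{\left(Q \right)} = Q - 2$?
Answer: $\frac{35}{4} \approx 8.75$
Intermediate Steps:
$O{\left(Q \right)} = -2 + Q$ ($O{\left(Q \right)} = Q - 2 = -2 + Q$)
$W = \frac{7}{3}$ ($W = \frac{4}{3} - \frac{13 - 16}{3} = \frac{4}{3} - -1 = \frac{4}{3} + 1 = \frac{7}{3} \approx 2.3333$)
$15 \left(O{\left(\frac{1}{-1 + 5} \right)} + W\right) = 15 \left(\left(-2 + \frac{1}{-1 + 5}\right) + \frac{7}{3}\right) = 15 \left(\left(-2 + \frac{1}{4}\right) + \frac{7}{3}\right) = 15 \left(- \frac{7}{4} + \frac{7}{3}\right) = 15 \cdot \frac{7}{12} = \frac{35}{4}$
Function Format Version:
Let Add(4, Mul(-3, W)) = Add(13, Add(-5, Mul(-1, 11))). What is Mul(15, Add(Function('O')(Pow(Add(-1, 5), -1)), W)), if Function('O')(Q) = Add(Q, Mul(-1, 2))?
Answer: Rational(35, 4) ≈ 8.7500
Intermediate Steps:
Function('O')(Q) = Add(-2, Q) (Function('O')(Q) = Add(Q, -2) = Add(-2, Q))
W = Rational(7, 3) (W = Add(Rational(4, 3), Mul(Rational(-1, 3), Add(13, Add(-5, Mul(-1, 11))))) = Add(Rational(4, 3), Mul(Rational(-1, 3), Add(13, Add(-5, -11)))) = Add(Rational(4, 3), Mul(Rational(-1, 3), Add(13, -16))) = Add(Rational(4, 3), Mul(Rational(-1, 3), -3)) = Add(Rational(4, 3), 1) = Rational(7, 3) ≈ 2.3333)
Mul(15, Add(Function('O')(Pow(Add(-1, 5), -1)), W)) = Mul(15, Add(Add(-2, Pow(Add(-1, 5), -1)), Rational(7, 3))) = Mul(15, Add(Add(-2, Pow(4, -1)), Rational(7, 3))) = Mul(15, Add(Add(-2, Rational(1, 4)), Rational(7, 3))) = Mul(15, Add(Rational(-7, 4), Rational(7, 3))) = Mul(15, Rational(7, 12)) = Rational(35, 4)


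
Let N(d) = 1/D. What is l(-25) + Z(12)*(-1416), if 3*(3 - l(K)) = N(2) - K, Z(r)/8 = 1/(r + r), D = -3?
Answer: -4295/9 ≈ -477.22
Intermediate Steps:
N(d) = -1/3 (N(d) = 1/(-3) = -1/3)
Z(r) = 4/r (Z(r) = 8/(r + r) = 8/((2*r)) = 8*(1/(2*r)) = 4/r)
l(K) = 28/9 + K/3 (l(K) = 3 - (-1/3 - K)/3 = 3 + (1/9 + K/3) = 28/9 + K/3)
l(-25) + Z(12)*(-1416) = (28/9 + (1/3)*(-25)) + (4/12)*(-1416) = (28/9 - 25/3) + (4*(1/12))*(-1416) = -47/9 + (1/3)*(-1416) = -47/9 - 472 = -4295/9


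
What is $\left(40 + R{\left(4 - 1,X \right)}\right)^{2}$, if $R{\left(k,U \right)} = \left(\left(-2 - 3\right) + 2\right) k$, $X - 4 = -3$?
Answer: $961$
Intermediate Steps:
$X = 1$ ($X = 4 - 3 = 1$)
$R{\left(k,U \right)} = - 3 k$ ($R{\left(k,U \right)} = \left(-5 + 2\right) k = - 3 k$)
$\left(40 + R{\left(4 - 1,X \right)}\right)^{2} = \left(40 - 3 \left(4 - 1\right)\right)^{2} = \left(40 - 9\right)^{2} = 31^{2} = 961$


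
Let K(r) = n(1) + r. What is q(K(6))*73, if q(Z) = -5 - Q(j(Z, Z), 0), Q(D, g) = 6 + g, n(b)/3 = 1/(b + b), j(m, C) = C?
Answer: -803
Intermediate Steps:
n(b) = 3/(2*b) (n(b) = 3/(b + b) = 3/((2*b)) = 3*(1/(2*b)) = 3/(2*b))
K(r) = 3/2 + r (K(r) = (3/2)/1 + r = (3/2)*1 + r = 3/2 + r)
q(Z) = -11 (q(Z) = -5 - (6 + 0) = -5 - 1*6 = -5 - 6 = -11)
q(K(6))*73 = -11*73 = -803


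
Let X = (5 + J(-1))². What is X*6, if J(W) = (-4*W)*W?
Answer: 6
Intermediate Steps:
J(W) = -4*W²
X = 1 (X = (5 - 4*(-1)²)² = (5 - 4*1)² = (5 - 4)² = 1² = 1)
X*6 = 1*6 = 6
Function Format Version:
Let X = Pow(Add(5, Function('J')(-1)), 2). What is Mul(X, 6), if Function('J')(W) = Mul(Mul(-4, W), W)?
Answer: 6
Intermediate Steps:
Function('J')(W) = Mul(-4, Pow(W, 2))
X = 1 (X = Pow(Add(5, Mul(-4, Pow(-1, 2))), 2) = Pow(Add(5, Mul(-4, 1)), 2) = Pow(Add(5, -4), 2) = Pow(1, 2) = 1)
Mul(X, 6) = Mul(1, 6) = 6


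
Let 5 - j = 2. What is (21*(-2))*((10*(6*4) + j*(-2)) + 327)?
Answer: -23562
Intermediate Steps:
j = 3 (j = 5 - 1*2 = 5 - 2 = 3)
(21*(-2))*((10*(6*4) + j*(-2)) + 327) = (21*(-2))*((10*(6*4) + 3*(-2)) + 327) = -42*((10*24 - 6) + 327) = -42*((240 - 6) + 327) = -42*(234 + 327) = -42*561 = -23562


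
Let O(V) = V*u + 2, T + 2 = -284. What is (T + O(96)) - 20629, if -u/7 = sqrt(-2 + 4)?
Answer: -20913 - 672*sqrt(2) ≈ -21863.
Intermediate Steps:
u = -7*sqrt(2) (u = -7*sqrt(-2 + 4) = -7*sqrt(2) ≈ -9.8995)
T = -286 (T = -2 - 284 = -286)
O(V) = 2 - 7*V*sqrt(2) (O(V) = V*(-7*sqrt(2)) + 2 = -7*V*sqrt(2) + 2 = 2 - 7*V*sqrt(2))
(T + O(96)) - 20629 = (-286 + (2 - 7*96*sqrt(2))) - 20629 = (-286 + (2 - 672*sqrt(2))) - 20629 = (-284 - 672*sqrt(2)) - 20629 = -20913 - 672*sqrt(2)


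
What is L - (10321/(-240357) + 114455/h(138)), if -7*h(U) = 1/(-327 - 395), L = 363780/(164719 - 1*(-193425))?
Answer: -12448713434397272219/21520604352 ≈ -5.7846e+8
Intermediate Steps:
L = 90945/89536 (L = 363780/(164719 + 193425) = 363780/358144 = 363780*(1/358144) = 90945/89536 ≈ 1.0157)
h(U) = 1/5054 (h(U) = -1/(7*(-327 - 395)) = -⅐/(-722) = -⅐*(-1/722) = 1/5054)
L - (10321/(-240357) + 114455/h(138)) = 90945/89536 - (10321/(-240357) + 114455/(1/5054)) = 90945/89536 - (10321*(-1/240357) + 114455*5054) = 90945/89536 - (-10321/240357 + 578455570) = 90945/89536 - 1*139035845428169/240357 = 90945/89536 - 139035845428169/240357 = -12448713434397272219/21520604352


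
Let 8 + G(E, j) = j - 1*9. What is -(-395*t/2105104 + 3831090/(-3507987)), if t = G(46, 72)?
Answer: 2713684633645/2461559155216 ≈ 1.1024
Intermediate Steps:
G(E, j) = -17 + j (G(E, j) = -8 + (j - 1*9) = -8 + (j - 9) = -8 + (-9 + j) = -17 + j)
t = 55 (t = -17 + 72 = 55)
-(-395*t/2105104 + 3831090/(-3507987)) = -(-395*55/2105104 + 3831090/(-3507987)) = -(-21725*1/2105104 + 3831090*(-1/3507987)) = -(-21725/2105104 - 1277030/1169329) = -1*(-2713684633645/2461559155216) = 2713684633645/2461559155216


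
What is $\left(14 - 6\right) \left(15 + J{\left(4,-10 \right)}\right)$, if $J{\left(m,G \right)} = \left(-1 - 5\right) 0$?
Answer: $120$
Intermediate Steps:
$J{\left(m,G \right)} = 0$ ($J{\left(m,G \right)} = \left(-6\right) 0 = 0$)
$\left(14 - 6\right) \left(15 + J{\left(4,-10 \right)}\right) = \left(14 - 6\right) \left(15 + 0\right) = \left(14 - 6\right) 15 = 8 \cdot 15 = 120$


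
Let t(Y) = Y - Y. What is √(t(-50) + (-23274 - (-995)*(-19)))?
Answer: I*√42179 ≈ 205.38*I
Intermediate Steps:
t(Y) = 0
√(t(-50) + (-23274 - (-995)*(-19))) = √(0 + (-23274 - (-995)*(-19))) = √(0 + (-23274 - 1*18905)) = √(0 + (-23274 - 18905)) = √(0 - 42179) = √(-42179) = I*√42179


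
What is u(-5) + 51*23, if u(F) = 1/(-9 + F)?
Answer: 16421/14 ≈ 1172.9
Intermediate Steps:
u(-5) + 51*23 = 1/(-9 - 5) + 51*23 = 1/(-14) + 1173 = -1/14 + 1173 = 16421/14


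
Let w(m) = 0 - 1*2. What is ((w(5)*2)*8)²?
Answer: 1024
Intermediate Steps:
w(m) = -2 (w(m) = 0 - 2 = -2)
((w(5)*2)*8)² = (-2*2*8)² = (-4*8)² = (-32)² = 1024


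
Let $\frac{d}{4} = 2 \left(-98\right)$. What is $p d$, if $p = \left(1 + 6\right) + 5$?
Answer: $-9408$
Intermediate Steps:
$p = 12$ ($p = 7 + 5 = 12$)
$d = -784$ ($d = 4 \cdot 2 \left(-98\right) = 4 \left(-196\right) = -784$)
$p d = 12 \left(-784\right) = -9408$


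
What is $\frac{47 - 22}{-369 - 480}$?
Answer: $- \frac{25}{849} \approx -0.029446$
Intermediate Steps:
$\frac{47 - 22}{-369 - 480} = \frac{47 - 22}{-849} = 25 \left(- \frac{1}{849}\right) = - \frac{25}{849}$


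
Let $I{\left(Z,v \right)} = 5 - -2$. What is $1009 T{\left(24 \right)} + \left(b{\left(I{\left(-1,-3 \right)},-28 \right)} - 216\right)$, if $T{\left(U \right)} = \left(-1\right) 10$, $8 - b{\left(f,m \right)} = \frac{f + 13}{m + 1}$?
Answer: $- \frac{278026}{27} \approx -10297.0$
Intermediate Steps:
$I{\left(Z,v \right)} = 7$ ($I{\left(Z,v \right)} = 5 + 2 = 7$)
$b{\left(f,m \right)} = 8 - \frac{13 + f}{1 + m}$ ($b{\left(f,m \right)} = 8 - \frac{f + 13}{m + 1} = 8 - \frac{13 + f}{1 + m}$)
$T{\left(U \right)} = -10$
$1009 T{\left(24 \right)} + \left(b{\left(I{\left(-1,-3 \right)},-28 \right)} - 216\right) = 1009 \left(-10\right) - \left(216 - \frac{-5 - 7 + 8 \left(-28\right)}{1 - 28}\right) = -10090 - \left(216 - \frac{-5 - 7 - 224}{-27}\right) = -10090 - \frac{5596}{27} = - \frac{278026}{27}$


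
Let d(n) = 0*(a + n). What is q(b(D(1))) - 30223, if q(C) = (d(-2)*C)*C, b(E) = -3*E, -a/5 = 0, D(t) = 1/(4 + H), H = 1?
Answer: -30223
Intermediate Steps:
D(t) = 1/5 (D(t) = 1/(4 + 1) = 1/5)
a = 0 (a = -5*0 = 0)
d(n) = 0 (d(n) = 0*(0 + n) = 0*n = 0)
q(C) = 0 (q(C) = (0*C)*C = 0*C = 0)
q(b(D(1))) - 30223 = 0 - 30223 = -30223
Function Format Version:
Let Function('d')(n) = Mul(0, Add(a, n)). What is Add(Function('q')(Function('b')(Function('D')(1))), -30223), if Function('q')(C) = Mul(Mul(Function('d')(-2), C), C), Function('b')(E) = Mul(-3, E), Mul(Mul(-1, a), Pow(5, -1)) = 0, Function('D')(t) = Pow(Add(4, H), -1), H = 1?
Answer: -30223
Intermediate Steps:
Function('D')(t) = Rational(1, 5) (Function('D')(t) = Pow(Add(4, 1), -1) = Pow(5, -1) = Rational(1, 5))
a = 0 (a = Mul(-5, 0) = 0)
Function('d')(n) = 0 (Function('d')(n) = Mul(0, Add(0, n)) = Mul(0, n) = 0)
Function('q')(C) = 0 (Function('q')(C) = Mul(Mul(0, C), C) = Mul(0, C) = 0)
Add(Function('q')(Function('b')(Function('D')(1))), -30223) = Add(0, -30223) = -30223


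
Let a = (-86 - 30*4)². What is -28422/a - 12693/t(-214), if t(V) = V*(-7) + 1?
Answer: -290622363/31805782 ≈ -9.1374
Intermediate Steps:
a = 42436 (a = (-86 - 120)² = (-206)² = 42436)
t(V) = 1 - 7*V (t(V) = -7*V + 1 = 1 - 7*V)
-28422/a - 12693/t(-214) = -28422/42436 - 12693/(1 - 7*(-214)) = -28422*1/42436 - 12693/(1 + 1498) = -14211/21218 - 12693/1499 = -290622363/31805782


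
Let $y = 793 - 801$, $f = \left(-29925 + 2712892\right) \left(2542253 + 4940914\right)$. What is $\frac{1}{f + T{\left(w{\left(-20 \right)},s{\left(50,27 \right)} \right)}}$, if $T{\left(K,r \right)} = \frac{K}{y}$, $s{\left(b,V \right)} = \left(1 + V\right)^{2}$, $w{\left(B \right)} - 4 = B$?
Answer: $\frac{1}{20077090116491} \approx 4.9808 \cdot 10^{-14}$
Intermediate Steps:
$w{\left(B \right)} = 4 + B$
$f = 20077090116489$ ($f = 2682967 \cdot 7483167 = 20077090116489$)
$y = -8$
$T{\left(K,r \right)} = - \frac{K}{8}$ ($T{\left(K,r \right)} = \frac{K}{-8} = K \left(- \frac{1}{8}\right) = - \frac{K}{8}$)
$\frac{1}{f + T{\left(w{\left(-20 \right)},s{\left(50,27 \right)} \right)}} = \frac{1}{20077090116489 - \frac{4 - 20}{8}} = \frac{1}{20077090116489 - -2} = \frac{1}{20077090116489 + 2} = \frac{1}{20077090116491}$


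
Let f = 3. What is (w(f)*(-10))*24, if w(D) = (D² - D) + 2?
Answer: -1920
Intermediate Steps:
w(D) = 2 + D² - D
(w(f)*(-10))*24 = ((2 + 3² - 1*3)*(-10))*24 = ((2 + 9 - 3)*(-10))*24 = (8*(-10))*24 = -80*24 = -1920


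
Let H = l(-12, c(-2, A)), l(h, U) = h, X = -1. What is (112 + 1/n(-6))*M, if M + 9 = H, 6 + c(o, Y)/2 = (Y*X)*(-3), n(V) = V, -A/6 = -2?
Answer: -4697/2 ≈ -2348.5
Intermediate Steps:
A = 12 (A = -6*(-2) = 12)
c(o, Y) = -12 + 6*Y (c(o, Y) = -12 + 2*((Y*(-1))*(-3)) = -12 + 2*(-Y*(-3)) = -12 + 2*(3*Y) = -12 + 6*Y)
H = -12
M = -21 (M = -9 - 12 = -21)
(112 + 1/n(-6))*M = (112 + 1/(-6))*(-21) = (112 - 1/6)*(-21) = (671/6)*(-21) = -4697/2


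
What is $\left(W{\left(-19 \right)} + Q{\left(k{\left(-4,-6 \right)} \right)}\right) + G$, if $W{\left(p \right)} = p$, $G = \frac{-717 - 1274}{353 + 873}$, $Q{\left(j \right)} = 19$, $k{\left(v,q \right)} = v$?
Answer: $- \frac{1991}{1226} \approx -1.624$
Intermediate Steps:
$G = - \frac{1991}{1226} \approx -1.624$
$\left(W{\left(-19 \right)} + Q{\left(k{\left(-4,-6 \right)} \right)}\right) + G = \left(-19 + 19\right) - \frac{1991}{1226} = 0 - \frac{1991}{1226} = - \frac{1991}{1226}$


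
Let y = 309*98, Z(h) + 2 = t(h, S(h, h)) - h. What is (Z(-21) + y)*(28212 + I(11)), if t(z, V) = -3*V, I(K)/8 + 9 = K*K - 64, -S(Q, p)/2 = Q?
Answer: 862884300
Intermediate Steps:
S(Q, p) = -2*Q
I(K) = -584 + 8*K² (I(K) = -72 + 8*(K*K - 64) = -72 + 8*(K² - 64) = -72 + 8*(-64 + K²) = -72 + (-512 + 8*K²) = -584 + 8*K²)
Z(h) = -2 + 5*h (Z(h) = -2 + (-(-6)*h - h) = -2 + (6*h - h) = -2 + 5*h)
y = 30282
(Z(-21) + y)*(28212 + I(11)) = ((-2 + 5*(-21)) + 30282)*(28212 + (-584 + 8*11²)) = ((-2 - 105) + 30282)*(28212 + (-584 + 8*121)) = (-107 + 30282)*(28212 + (-584 + 968)) = 30175*(28212 + 384) = 30175*28596 = 862884300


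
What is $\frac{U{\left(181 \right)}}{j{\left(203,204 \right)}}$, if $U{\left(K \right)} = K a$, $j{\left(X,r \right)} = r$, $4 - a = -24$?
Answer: $\frac{1267}{51} \approx 24.843$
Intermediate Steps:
$a = 28$ ($a = 4 - -24 = 4 + 24 = 28$)
$U{\left(K \right)} = 28 K$ ($U{\left(K \right)} = K 28 = 28 K$)
$\frac{U{\left(181 \right)}}{j{\left(203,204 \right)}} = \frac{28 \cdot 181}{204} = 5068 \cdot \frac{1}{204} = \frac{1267}{51}$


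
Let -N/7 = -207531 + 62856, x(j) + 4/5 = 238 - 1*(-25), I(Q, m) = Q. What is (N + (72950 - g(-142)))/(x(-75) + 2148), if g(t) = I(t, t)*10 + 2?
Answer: 5435465/12051 ≈ 451.04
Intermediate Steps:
g(t) = 2 + 10*t (g(t) = t*10 + 2 = 10*t + 2 = 2 + 10*t)
x(j) = 1311/5 (x(j) = -4/5 + (238 - 1*(-25)) = -4/5 + (238 + 25) = -4/5 + 263 = 1311/5)
N = 1012725 (N = -7*(-207531 + 62856) = -7*(-144675) = 1012725)
(N + (72950 - g(-142)))/(x(-75) + 2148) = (1012725 + (72950 - (2 + 10*(-142))))/(1311/5 + 2148) = (1012725 + (72950 - (2 - 1420)))/(12051/5) = (1012725 + (72950 - 1*(-1418)))*(5/12051) = (1012725 + (72950 + 1418))*(5/12051) = (1012725 + 74368)*(5/12051) = 1087093*(5/12051) = 5435465/12051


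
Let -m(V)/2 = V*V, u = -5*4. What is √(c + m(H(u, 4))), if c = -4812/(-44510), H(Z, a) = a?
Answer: I*√15795575270/22255 ≈ 5.6473*I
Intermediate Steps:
u = -20
c = 2406/22255 (c = -4812*(-1/44510) = 2406/22255 ≈ 0.10811)
m(V) = -2*V² (m(V) = -2*V*V = -2*V²)
√(c + m(H(u, 4))) = √(2406/22255 - 2*4²) = √(2406/22255 - 2*16) = √(2406/22255 - 32) = √(-709754/22255) = I*√15795575270/22255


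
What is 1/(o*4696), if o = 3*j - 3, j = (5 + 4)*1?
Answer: 1/112704 ≈ 8.8728e-6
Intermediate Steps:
j = 9 (j = 9*1 = 9)
o = 24 (o = 3*9 - 3 = 27 - 3 = 24)
1/(o*4696) = 1/(24*4696) = 1/112704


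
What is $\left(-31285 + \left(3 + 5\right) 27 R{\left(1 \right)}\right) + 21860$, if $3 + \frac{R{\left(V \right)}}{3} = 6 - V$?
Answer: $-8129$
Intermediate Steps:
$R{\left(V \right)} = 9 - 3 V$ ($R{\left(V \right)} = -9 + 3 \left(6 - V\right) = -9 - \left(-18 + 3 V\right) = 9 - 3 V$)
$\left(-31285 + \left(3 + 5\right) 27 R{\left(1 \right)}\right) + 21860 = \left(-31285 + \left(3 + 5\right) 27 \left(9 - 3\right)\right) + 21860 = \left(-31285 + 8 \cdot 27 \left(9 - 3\right)\right) + 21860 = \left(-31285 + 216 \cdot 6\right) + 21860 = \left(-31285 + 1296\right) + 21860 = -29989 + 21860 = -8129$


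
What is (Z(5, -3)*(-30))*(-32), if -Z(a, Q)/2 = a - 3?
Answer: -3840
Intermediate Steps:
Z(a, Q) = 6 - 2*a (Z(a, Q) = -2*(a - 3) = -2*(-3 + a) = 6 - 2*a)
(Z(5, -3)*(-30))*(-32) = ((6 - 2*5)*(-30))*(-32) = ((6 - 10)*(-30))*(-32) = -4*(-30)*(-32) = 120*(-32) = -3840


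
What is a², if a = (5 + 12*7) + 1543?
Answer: 2663424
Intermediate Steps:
a = 1632 (a = (5 + 84) + 1543 = 89 + 1543 = 1632)
a² = 1632² = 2663424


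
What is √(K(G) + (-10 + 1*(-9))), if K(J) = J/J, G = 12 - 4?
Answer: 3*I*√2 ≈ 4.2426*I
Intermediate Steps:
G = 8
K(J) = 1
√(K(G) + (-10 + 1*(-9))) = √(1 + (-10 + 1*(-9))) = √(1 + (-10 - 9)) = √(1 - 19) = √(-18) = 3*I*√2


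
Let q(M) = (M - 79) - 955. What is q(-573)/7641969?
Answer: -1607/7641969 ≈ -0.00021029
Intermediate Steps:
q(M) = -1034 + M (q(M) = (-79 + M) - 955 = -1034 + M)
q(-573)/7641969 = (-1034 - 573)/7641969 = -1607*1/7641969 = -1607/7641969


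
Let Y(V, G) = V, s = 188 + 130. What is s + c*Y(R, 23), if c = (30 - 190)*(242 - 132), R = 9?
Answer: -158082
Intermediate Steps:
s = 318
c = -17600 (c = -160*110 = -17600)
s + c*Y(R, 23) = 318 - 17600*9 = 318 - 158400 = -158082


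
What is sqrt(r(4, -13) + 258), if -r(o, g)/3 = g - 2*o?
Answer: sqrt(321) ≈ 17.916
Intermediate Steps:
r(o, g) = -3*g + 6*o (r(o, g) = -3*(g - 2*o) = -3*g + 6*o)
sqrt(r(4, -13) + 258) = sqrt((-3*(-13) + 6*4) + 258) = sqrt((39 + 24) + 258) = sqrt(63 + 258) = sqrt(321)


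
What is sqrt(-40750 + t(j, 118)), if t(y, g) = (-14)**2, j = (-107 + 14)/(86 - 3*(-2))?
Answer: 3*I*sqrt(4506) ≈ 201.38*I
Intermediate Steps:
j = -93/92 (j = -93/(86 + 6) = -93/92 ≈ -1.0109)
t(y, g) = 196
sqrt(-40750 + t(j, 118)) = sqrt(-40750 + 196) = sqrt(-40554) = 3*I*sqrt(4506)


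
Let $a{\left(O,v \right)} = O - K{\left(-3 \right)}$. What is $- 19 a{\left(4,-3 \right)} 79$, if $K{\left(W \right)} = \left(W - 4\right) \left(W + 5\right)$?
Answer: $-27018$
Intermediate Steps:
$K{\left(W \right)} = \left(-4 + W\right) \left(5 + W\right)$
$a{\left(O,v \right)} = 14 + O$ ($a{\left(O,v \right)} = O - \left(-20 - 3 + \left(-3\right)^{2}\right) = O - \left(-20 - 3 + 9\right) = O - -14 = O + 14 = 14 + O$)
$- 19 a{\left(4,-3 \right)} 79 = - 19 \left(14 + 4\right) 79 = \left(-19\right) 18 \cdot 79 = \left(-342\right) 79 = -27018$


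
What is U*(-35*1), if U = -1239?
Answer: 43365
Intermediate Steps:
U*(-35*1) = -(-43365) = -1239*(-35) = 43365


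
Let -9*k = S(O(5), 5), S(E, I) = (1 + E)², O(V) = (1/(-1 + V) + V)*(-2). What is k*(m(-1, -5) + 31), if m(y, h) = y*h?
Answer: -361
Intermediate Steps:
O(V) = -2*V - 2/(-1 + V) (O(V) = (V + 1/(-1 + V))*(-2) = -2*V - 2/(-1 + V))
m(y, h) = h*y
k = -361/36 (k = -(1 + 2*(-1 + 5 - 1*5²)/(-1 + 5))²/9 = -(1 + 2*(-1 + 5 - 1*25)/4)²/9 = -(1 + 2*(¼)*(-1 + 5 - 25))²/9 = -(1 + 2*(¼)*(-21))²/9 = -(1 - 21/2)²/9 = -(-19/2)²/9 = -⅑*361/4 = -361/36 ≈ -10.028)
k*(m(-1, -5) + 31) = -361*(-5*(-1) + 31)/36 = -361*(5 + 31)/36 = -361/36*36 = -361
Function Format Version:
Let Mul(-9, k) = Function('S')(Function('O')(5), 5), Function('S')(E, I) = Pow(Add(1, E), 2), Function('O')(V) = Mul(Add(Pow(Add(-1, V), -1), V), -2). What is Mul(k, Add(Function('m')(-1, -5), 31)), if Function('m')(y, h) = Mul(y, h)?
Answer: -361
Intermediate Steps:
Function('O')(V) = Add(Mul(-2, V), Mul(-2, Pow(Add(-1, V), -1))) (Function('O')(V) = Mul(Add(V, Pow(Add(-1, V), -1)), -2) = Add(Mul(-2, V), Mul(-2, Pow(Add(-1, V), -1))))
Function('m')(y, h) = Mul(h, y)
k = Rational(-361, 36) (k = Mul(Rational(-1, 9), Pow(Add(1, Mul(2, Pow(Add(-1, 5), -1), Add(-1, 5, Mul(-1, Pow(5, 2))))), 2)) = Mul(Rational(-1, 9), Pow(Add(1, Mul(2, Pow(4, -1), Add(-1, 5, Mul(-1, 25)))), 2)) = Mul(Rational(-1, 9), Pow(Add(1, Mul(2, Rational(1, 4), Add(-1, 5, -25))), 2)) = Mul(Rational(-1, 9), Pow(Add(1, Mul(2, Rational(1, 4), -21)), 2)) = Mul(Rational(-1, 9), Pow(Add(1, Rational(-21, 2)), 2)) = Mul(Rational(-1, 9), Pow(Rational(-19, 2), 2)) = Mul(Rational(-1, 9), Rational(361, 4)) = Rational(-361, 36) ≈ -10.028)
Mul(k, Add(Function('m')(-1, -5), 31)) = Mul(Rational(-361, 36), Add(Mul(-5, -1), 31)) = Mul(Rational(-361, 36), Add(5, 31)) = Mul(Rational(-361, 36), 36) = -361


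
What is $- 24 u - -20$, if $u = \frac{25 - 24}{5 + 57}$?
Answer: $\frac{608}{31} \approx 19.613$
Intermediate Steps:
$u = \frac{1}{62}$ ($u = 1 \cdot \frac{1}{62} = \frac{1}{62} \approx 0.016129$)
$- 24 u - -20 = \left(-24\right) \frac{1}{62} - -20 = - \frac{12}{31} + \left(-8 + 28\right) = - \frac{12}{31} + 20 = \frac{608}{31}$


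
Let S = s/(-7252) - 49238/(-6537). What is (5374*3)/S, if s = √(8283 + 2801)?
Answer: 68226549113142734832/31875337672717645 + 2498064723443268*√2771/31875337672717645 ≈ 2144.5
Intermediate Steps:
s = 2*√2771 (s = √11084 = 2*√2771 ≈ 105.28)
S = 49238/6537 - √2771/3626 (S = (2*√2771)/(-7252) - 49238/(-6537) = (2*√2771)*(-1/7252) - 49238*(-1/6537) = -√2771/3626 + 49238/6537 = 49238/6537 - √2771/3626 ≈ 7.5177)
(5374*3)/S = (5374*3)/(49238/6537 - √2771/3626) = 16122/(49238/6537 - √2771/3626)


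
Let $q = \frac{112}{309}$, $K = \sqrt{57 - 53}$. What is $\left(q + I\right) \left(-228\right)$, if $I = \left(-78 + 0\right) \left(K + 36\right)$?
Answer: $\frac{69598064}{103} \approx 6.7571 \cdot 10^{5}$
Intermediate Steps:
$K = 2$ ($K = \sqrt{4} = 2$)
$q = \frac{112}{309}$ ($q = 112 \cdot \frac{1}{309} = \frac{112}{309} \approx 0.36246$)
$I = -2964$ ($I = \left(-78 + 0\right) \left(2 + 36\right) = \left(-78\right) 38 = -2964$)
$\left(q + I\right) \left(-228\right) = \left(\frac{112}{309} - 2964\right) \left(-228\right) = \left(- \frac{915764}{309}\right) \left(-228\right) = \frac{69598064}{103}$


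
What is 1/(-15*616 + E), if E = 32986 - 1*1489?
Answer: 1/22257 ≈ 4.4930e-5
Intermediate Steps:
E = 31497 (E = 32986 - 1489 = 31497)
1/(-15*616 + E) = 1/(-15*616 + 31497) = 1/(-9240 + 31497) = 1/22257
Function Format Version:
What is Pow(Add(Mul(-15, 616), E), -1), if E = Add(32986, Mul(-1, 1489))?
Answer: Rational(1, 22257) ≈ 4.4930e-5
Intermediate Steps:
E = 31497 (E = Add(32986, -1489) = 31497)
Pow(Add(Mul(-15, 616), E), -1) = Pow(Add(Mul(-15, 616), 31497), -1) = Pow(Add(-9240, 31497), -1) = Pow(22257, -1) = Rational(1, 22257)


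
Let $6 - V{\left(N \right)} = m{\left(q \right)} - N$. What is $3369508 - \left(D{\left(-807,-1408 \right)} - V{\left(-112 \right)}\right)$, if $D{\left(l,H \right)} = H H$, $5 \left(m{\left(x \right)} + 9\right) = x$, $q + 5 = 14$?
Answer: $\frac{6934726}{5} \approx 1.3869 \cdot 10^{6}$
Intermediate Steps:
$q = 9$ ($q = -5 + 14 = 9$)
$m{\left(x \right)} = -9 + \frac{x}{5}$
$D{\left(l,H \right)} = H^{2}$
$V{\left(N \right)} = \frac{66}{5} + N$ ($V{\left(N \right)} = 6 - \left(\left(-9 + \frac{1}{5} \cdot 9\right) - N\right) = 6 - \left(\left(-9 + \frac{9}{5}\right) - N\right) = 6 - \left(- \frac{36}{5} - N\right) = 6 + \left(\frac{36}{5} + N\right) = \frac{66}{5} + N$)
$3369508 - \left(D{\left(-807,-1408 \right)} - V{\left(-112 \right)}\right) = 3369508 - \left(\left(-1408\right)^{2} - \left(\frac{66}{5} - 112\right)\right) = 3369508 - \left(1982464 - - \frac{494}{5}\right) = 3369508 - \left(1982464 + \frac{494}{5}\right) = 3369508 - \frac{9912814}{5} = \frac{6934726}{5}$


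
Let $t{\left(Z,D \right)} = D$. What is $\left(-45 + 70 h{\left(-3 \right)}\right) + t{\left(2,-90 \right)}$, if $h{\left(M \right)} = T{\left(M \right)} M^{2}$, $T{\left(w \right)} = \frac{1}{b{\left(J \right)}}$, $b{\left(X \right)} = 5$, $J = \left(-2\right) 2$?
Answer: $-9$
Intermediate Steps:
$J = -4$
$T{\left(w \right)} = \frac{1}{5}$
$h{\left(M \right)} = \frac{M^{2}}{5}$
$\left(-45 + 70 h{\left(-3 \right)}\right) + t{\left(2,-90 \right)} = \left(-45 + 70 \frac{\left(-3\right)^{2}}{5}\right) - 90 = \left(-45 + 70 \cdot \frac{1}{5} \cdot 9\right) - 90 = \left(-45 + 70 \cdot \frac{9}{5}\right) - 90 = \left(-45 + 126\right) - 90 = 81 - 90 = -9$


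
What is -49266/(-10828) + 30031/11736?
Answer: 225840361/31769352 ≈ 7.1087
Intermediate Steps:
-49266/(-10828) + 30031/11736 = -49266*(-1/10828) + 30031*(1/11736) = 24633/5414 + 30031/11736 = 225840361/31769352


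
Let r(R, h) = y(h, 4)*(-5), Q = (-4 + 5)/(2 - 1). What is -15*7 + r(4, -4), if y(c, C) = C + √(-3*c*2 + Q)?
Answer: -150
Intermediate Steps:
Q = 1 (Q = 1/1 = 1*1 = 1)
y(c, C) = C + √(1 - 6*c) (y(c, C) = C + √(-3*c*2 + 1) = C + √(-6*c + 1) = C + √(1 - 6*c))
r(R, h) = -20 - 5*√(1 - 6*h) (r(R, h) = (4 + √(1 - 6*h))*(-5) = -20 - 5*√(1 - 6*h))
-15*7 + r(4, -4) = -15*7 + (-20 - 5*√(1 - 6*(-4))) = -105 + (-20 - 5*√(1 + 24)) = -105 + (-20 - 5*√25) = -105 + (-20 - 5*5) = -105 + (-20 - 25) = -105 - 45 = -150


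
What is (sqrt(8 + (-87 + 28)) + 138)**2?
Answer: (138 + I*sqrt(51))**2 ≈ 18993.0 + 1971.0*I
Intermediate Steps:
(sqrt(8 + (-87 + 28)) + 138)**2 = (sqrt(8 - 59) + 138)**2 = (sqrt(-51) + 138)**2 = (I*sqrt(51) + 138)**2 = (138 + I*sqrt(51))**2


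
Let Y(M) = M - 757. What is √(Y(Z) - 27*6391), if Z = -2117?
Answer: I*√175431 ≈ 418.84*I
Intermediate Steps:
Y(M) = -757 + M
√(Y(Z) - 27*6391) = √((-757 - 2117) - 27*6391) = √(-2874 - 172557) = √(-175431) = I*√175431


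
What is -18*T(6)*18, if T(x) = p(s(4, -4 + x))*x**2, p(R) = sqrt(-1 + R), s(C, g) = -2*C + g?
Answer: -11664*I*sqrt(7) ≈ -30860.0*I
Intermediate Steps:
s(C, g) = g - 2*C
T(x) = x**2*sqrt(-13 + x) (T(x) = sqrt(-1 + ((-4 + x) - 2*4))*x**2 = sqrt(-1 + ((-4 + x) - 8))*x**2 = sqrt(-1 + (-12 + x))*x**2 = sqrt(-13 + x)*x**2 = x**2*sqrt(-13 + x))
-18*T(6)*18 = -18*6**2*sqrt(-13 + 6)*18 = -648*sqrt(-7)*18 = -648*I*sqrt(7)*18 = -11664*I*sqrt(7)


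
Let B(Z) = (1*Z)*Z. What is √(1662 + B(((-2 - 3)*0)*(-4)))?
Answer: √1662 ≈ 40.768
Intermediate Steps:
B(Z) = Z² (B(Z) = Z*Z = Z²)
√(1662 + B(((-2 - 3)*0)*(-4))) = √(1662 + (((-2 - 3)*0)*(-4))²) = √(1662 + (-5*0*(-4))²) = √(1662 + (0*(-4))²) = √(1662 + 0²) = √(1662 + 0) = √1662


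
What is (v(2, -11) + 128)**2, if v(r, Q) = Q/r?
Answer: 60025/4 ≈ 15006.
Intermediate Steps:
(v(2, -11) + 128)**2 = (-11/2 + 128)**2 = (245/2)**2 = 60025/4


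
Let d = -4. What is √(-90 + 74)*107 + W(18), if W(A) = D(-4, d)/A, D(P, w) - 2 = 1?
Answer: ⅙ + 428*I ≈ 0.16667 + 428.0*I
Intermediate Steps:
D(P, w) = 3 (D(P, w) = 2 + 1 = 3)
W(A) = 3/A
√(-90 + 74)*107 + W(18) = √(-90 + 74)*107 + 3/18 = √(-16)*107 + 3*(1/18) = (4*I)*107 + ⅙ = 428*I + ⅙ = ⅙ + 428*I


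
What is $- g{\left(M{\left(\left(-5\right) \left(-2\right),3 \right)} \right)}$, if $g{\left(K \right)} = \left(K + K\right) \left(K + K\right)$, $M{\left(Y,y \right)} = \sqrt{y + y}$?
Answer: $-24$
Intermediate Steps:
$M{\left(Y,y \right)} = \sqrt{2} \sqrt{y}$ ($M{\left(Y,y \right)} = \sqrt{2 y} = \sqrt{2} \sqrt{y}$)
$g{\left(K \right)} = 4 K^{2}$ ($g{\left(K \right)} = 2 K 2 K = 4 K^{2}$)
$- g{\left(M{\left(\left(-5\right) \left(-2\right),3 \right)} \right)} = - 4 \left(\sqrt{2} \sqrt{3}\right)^{2} = - 4 \left(\sqrt{6}\right)^{2} = - 4 \cdot 6 = \left(-1\right) 24 = -24$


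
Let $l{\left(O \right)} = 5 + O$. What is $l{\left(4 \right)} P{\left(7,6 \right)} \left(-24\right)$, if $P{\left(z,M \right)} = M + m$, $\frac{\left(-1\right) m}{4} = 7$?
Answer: $4752$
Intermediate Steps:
$m = -28$ ($m = \left(-4\right) 7 = -28$)
$P{\left(z,M \right)} = -28 + M$ ($P{\left(z,M \right)} = M - 28 = -28 + M$)
$l{\left(4 \right)} P{\left(7,6 \right)} \left(-24\right) = \left(5 + 4\right) \left(-28 + 6\right) \left(-24\right) = 9 \left(-22\right) \left(-24\right) = \left(-198\right) \left(-24\right) = 4752$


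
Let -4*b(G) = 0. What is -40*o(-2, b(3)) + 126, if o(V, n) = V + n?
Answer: 206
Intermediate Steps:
b(G) = 0 (b(G) = -1/4*0 = 0)
-40*o(-2, b(3)) + 126 = -40*(-2 + 0) + 126 = -40*(-2) + 126 = 80 + 126 = 206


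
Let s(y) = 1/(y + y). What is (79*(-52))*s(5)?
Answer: -2054/5 ≈ -410.80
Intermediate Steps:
s(y) = 1/(2*y)
(79*(-52))*s(5) = (79*(-52))*((½)/5) = -2054/5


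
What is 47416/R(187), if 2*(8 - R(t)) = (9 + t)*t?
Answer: -23708/9159 ≈ -2.5885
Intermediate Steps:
R(t) = 8 - t*(9 + t)/2 (R(t) = 8 - (9 + t)*t/2 = 8 - t*(9 + t)/2)
47416/R(187) = 47416/(8 - 9/2*187 - 1/2*187**2) = 47416/(8 - 1683/2 - 1/2*34969) = 47416/(8 - 1683/2 - 34969/2) = 47416/(-18318) = 47416*(-1/18318) = -23708/9159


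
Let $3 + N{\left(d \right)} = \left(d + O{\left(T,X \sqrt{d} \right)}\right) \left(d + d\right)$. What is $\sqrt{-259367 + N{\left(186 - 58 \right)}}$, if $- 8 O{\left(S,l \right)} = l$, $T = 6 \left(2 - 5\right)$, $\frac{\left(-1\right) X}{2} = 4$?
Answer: $\sqrt{-226602 + 2048 \sqrt{2}} \approx 472.98 i$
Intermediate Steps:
$X = -8$ ($X = \left(-2\right) 4 = -8$)
$T = -18$ ($T = 6 \left(-3\right) = -18$)
$O{\left(S,l \right)} = - \frac{l}{8}$
$N{\left(d \right)} = -3 + 2 d \left(d + \sqrt{d}\right)$ ($N{\left(d \right)} = -3 + \left(d - \frac{\left(-8\right) \sqrt{d}}{8}\right) \left(d + d\right) = -3 + \left(d + \sqrt{d}\right) 2 d = -3 + 2 d \left(d + \sqrt{d}\right)$)
$\sqrt{-259367 + N{\left(186 - 58 \right)}} = \sqrt{-259367 + \left(-3 + 2 \left(186 - 58\right)^{2} + 2 \left(186 - 58\right)^{\frac{3}{2}}\right)} = \sqrt{-259367 + \left(-3 + 2 \cdot 128^{2} + 2 \cdot 128^{\frac{3}{2}}\right)} = \sqrt{-259367 + \left(-3 + 2 \cdot 16384 + 2 \cdot 1024 \sqrt{2}\right)} = \sqrt{-259367 + \left(-3 + 32768 + 2048 \sqrt{2}\right)} = \sqrt{-259367 + \left(32765 + 2048 \sqrt{2}\right)} = \sqrt{-226602 + 2048 \sqrt{2}}$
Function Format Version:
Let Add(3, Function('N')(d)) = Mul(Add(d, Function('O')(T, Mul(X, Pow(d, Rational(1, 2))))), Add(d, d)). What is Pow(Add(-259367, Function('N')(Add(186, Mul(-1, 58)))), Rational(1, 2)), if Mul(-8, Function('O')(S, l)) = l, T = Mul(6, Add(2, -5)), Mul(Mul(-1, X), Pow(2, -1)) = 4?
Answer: Pow(Add(-226602, Mul(2048, Pow(2, Rational(1, 2)))), Rational(1, 2)) ≈ Mul(472.98, I)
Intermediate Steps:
X = -8 (X = Mul(-2, 4) = -8)
T = -18 (T = Mul(6, -3) = -18)
Function('O')(S, l) = Mul(Rational(-1, 8), l)
Function('N')(d) = Add(-3, Mul(2, d, Add(d, Pow(d, Rational(1, 2))))) (Function('N')(d) = Add(-3, Mul(Add(d, Mul(Rational(-1, 8), Mul(-8, Pow(d, Rational(1, 2))))), Add(d, d))) = Add(-3, Mul(Add(d, Pow(d, Rational(1, 2))), Mul(2, d))) = Add(-3, Mul(2, d, Add(d, Pow(d, Rational(1, 2))))))
Pow(Add(-259367, Function('N')(Add(186, Mul(-1, 58)))), Rational(1, 2)) = Pow(Add(-259367, Add(-3, Mul(2, Pow(Add(186, Mul(-1, 58)), 2)), Mul(2, Pow(Add(186, Mul(-1, 58)), Rational(3, 2))))), Rational(1, 2)) = Pow(Add(-259367, Add(-3, Mul(2, Pow(Add(186, -58), 2)), Mul(2, Pow(Add(186, -58), Rational(3, 2))))), Rational(1, 2)) = Pow(Add(-259367, Add(-3, Mul(2, Pow(128, 2)), Mul(2, Pow(128, Rational(3, 2))))), Rational(1, 2)) = Pow(Add(-259367, Add(-3, Mul(2, 16384), Mul(2, Mul(1024, Pow(2, Rational(1, 2)))))), Rational(1, 2)) = Pow(Add(-259367, Add(-3, 32768, Mul(2048, Pow(2, Rational(1, 2))))), Rational(1, 2)) = Pow(Add(-259367, Add(32765, Mul(2048, Pow(2, Rational(1, 2))))), Rational(1, 2)) = Pow(Add(-226602, Mul(2048, Pow(2, Rational(1, 2)))), Rational(1, 2))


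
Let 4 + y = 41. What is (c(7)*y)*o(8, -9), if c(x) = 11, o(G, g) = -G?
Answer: -3256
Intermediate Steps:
y = 37 (y = -4 + 41 = 37)
(c(7)*y)*o(8, -9) = (11*37)*(-1*8) = 407*(-8) = -3256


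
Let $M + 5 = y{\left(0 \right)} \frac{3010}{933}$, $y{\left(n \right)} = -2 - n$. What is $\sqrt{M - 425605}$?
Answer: $\frac{5 i \sqrt{14819777598}}{933} \approx 652.39 i$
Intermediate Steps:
$M = - \frac{10685}{933}$ ($M = -5 + \left(-2 - 0\right) \frac{3010}{933} = -5 + \left(-2 + 0\right) 3010 \cdot \frac{1}{933} = -5 - \frac{6020}{933} = - \frac{10685}{933} \approx -11.452$)
$\sqrt{M - 425605} = \sqrt{- \frac{10685}{933} - 425605} = \sqrt{- \frac{397100150}{933}} = \frac{5 i \sqrt{14819777598}}{933}$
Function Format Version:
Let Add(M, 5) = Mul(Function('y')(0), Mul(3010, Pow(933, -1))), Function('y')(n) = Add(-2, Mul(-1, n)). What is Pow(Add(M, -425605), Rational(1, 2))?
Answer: Mul(Rational(5, 933), I, Pow(14819777598, Rational(1, 2))) ≈ Mul(652.39, I)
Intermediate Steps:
M = Rational(-10685, 933) (M = Add(-5, Mul(Add(-2, Mul(-1, 0)), Mul(3010, Pow(933, -1)))) = Add(-5, Mul(Add(-2, 0), Mul(3010, Rational(1, 933)))) = Add(-5, Mul(-2, Rational(3010, 933))) = Add(-5, Rational(-6020, 933)) = Rational(-10685, 933) ≈ -11.452)
Pow(Add(M, -425605), Rational(1, 2)) = Pow(Add(Rational(-10685, 933), -425605), Rational(1, 2)) = Pow(Rational(-397100150, 933), Rational(1, 2)) = Mul(Rational(5, 933), I, Pow(14819777598, Rational(1, 2)))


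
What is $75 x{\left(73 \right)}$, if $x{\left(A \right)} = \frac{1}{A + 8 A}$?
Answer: $\frac{25}{219} \approx 0.11416$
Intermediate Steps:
$x{\left(A \right)} = \frac{1}{9 A}$
$75 x{\left(73 \right)} = 75 \frac{1}{9 \cdot 73} = 75 \cdot \frac{1}{9} \cdot \frac{1}{73} = 75 \cdot \frac{1}{657} = \frac{25}{219}$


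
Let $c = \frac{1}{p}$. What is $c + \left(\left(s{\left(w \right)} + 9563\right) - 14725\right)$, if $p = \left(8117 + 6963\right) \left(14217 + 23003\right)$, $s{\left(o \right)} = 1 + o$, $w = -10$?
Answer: $- \frac{2902366469599}{561277600} \approx -5171.0$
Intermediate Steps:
$p = 561277600$ ($p = 15080 \cdot 37220 = 561277600$)
$c = \frac{1}{561277600} \approx 1.7817 \cdot 10^{-9}$
$c + \left(\left(s{\left(w \right)} + 9563\right) - 14725\right) = \frac{1}{561277600} + \left(\left(\left(1 - 10\right) + 9563\right) - 14725\right) = \frac{1}{561277600} + \left(\left(-9 + 9563\right) - 14725\right) = \frac{1}{561277600} + \left(9554 - 14725\right) = \frac{1}{561277600} - 5171 = - \frac{2902366469599}{561277600}$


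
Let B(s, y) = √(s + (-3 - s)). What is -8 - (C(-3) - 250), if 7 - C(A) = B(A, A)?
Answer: 235 + I*√3 ≈ 235.0 + 1.732*I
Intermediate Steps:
B(s, y) = I*√3 (B(s, y) = √(-3) = I*√3)
C(A) = 7 - I*√3
-8 - (C(-3) - 250) = -8 - ((7 - I*√3) - 250) = -8 - (-243 - I*√3) = -8 + (243 + I*√3) = 235 + I*√3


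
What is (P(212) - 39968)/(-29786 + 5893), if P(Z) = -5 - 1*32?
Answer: 40005/23893 ≈ 1.6743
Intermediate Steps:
P(Z) = -37 (P(Z) = -5 - 32 = -37)
(P(212) - 39968)/(-29786 + 5893) = (-37 - 39968)/(-29786 + 5893) = -40005/(-23893) = -40005*(-1/23893) = 40005/23893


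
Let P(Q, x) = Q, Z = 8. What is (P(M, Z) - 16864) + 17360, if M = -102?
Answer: 394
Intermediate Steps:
(P(M, Z) - 16864) + 17360 = (-102 - 16864) + 17360 = -16966 + 17360 = 394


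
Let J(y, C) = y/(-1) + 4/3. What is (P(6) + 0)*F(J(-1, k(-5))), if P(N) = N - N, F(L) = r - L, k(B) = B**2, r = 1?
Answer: 0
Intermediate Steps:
J(y, C) = 4/3 - y (J(y, C) = y*(-1) + 4*(1/3) = -y + 4/3 = 4/3 - y)
F(L) = 1 - L
P(N) = 0
(P(6) + 0)*F(J(-1, k(-5))) = (0 + 0)*(1 - (4/3 - 1*(-1))) = 0*(1 - (4/3 + 1)) = 0*(1 - 1*7/3) = 0*(1 - 7/3) = 0*(-4/3) = 0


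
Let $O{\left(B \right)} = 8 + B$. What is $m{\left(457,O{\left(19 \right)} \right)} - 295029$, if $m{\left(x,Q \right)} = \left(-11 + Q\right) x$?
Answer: $-287717$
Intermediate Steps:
$m{\left(x,Q \right)} = x \left(-11 + Q\right)$
$m{\left(457,O{\left(19 \right)} \right)} - 295029 = 457 \left(-11 + \left(8 + 19\right)\right) - 295029 = 457 \left(-11 + 27\right) - 295029 = 457 \cdot 16 - 295029 = 7312 - 295029 = -287717$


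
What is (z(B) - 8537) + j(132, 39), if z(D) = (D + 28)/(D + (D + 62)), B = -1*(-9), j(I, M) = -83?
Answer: -689563/80 ≈ -8619.5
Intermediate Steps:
B = 9
z(D) = (28 + D)/(62 + 2*D) (z(D) = (28 + D)/(D + (62 + D)) = (28 + D)/(62 + 2*D))
(z(B) - 8537) + j(132, 39) = ((28 + 9)/(2*(31 + 9)) - 8537) - 83 = ((1/2)*37/40 - 8537) - 83 = ((1/2)*(1/40)*37 - 8537) - 83 = (37/80 - 8537) - 83 = -682923/80 - 83 = -689563/80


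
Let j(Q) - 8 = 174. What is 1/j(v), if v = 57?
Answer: 1/182 ≈ 0.0054945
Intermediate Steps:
j(Q) = 182 (j(Q) = 8 + 174 = 182)
1/j(v) = 1/182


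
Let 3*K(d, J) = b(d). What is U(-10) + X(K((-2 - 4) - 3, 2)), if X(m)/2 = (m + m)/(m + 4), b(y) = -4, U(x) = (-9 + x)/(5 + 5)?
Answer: -39/10 ≈ -3.9000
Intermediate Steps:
U(x) = -9/10 + x/10 (U(x) = (-9 + x)/10 = (-9 + x)*(1/10) = -9/10 + x/10)
K(d, J) = -4/3 (K(d, J) = (1/3)*(-4) = -4/3)
X(m) = 4*m/(4 + m) (X(m) = 2*((m + m)/(m + 4)) = 2*((2*m)/(4 + m)) = 2*(2*m/(4 + m)) = 4*m/(4 + m))
U(-10) + X(K((-2 - 4) - 3, 2)) = (-9/10 + (1/10)*(-10)) + 4*(-4/3)/(4 - 4/3) = (-9/10 - 1) + 4*(-4/3)/(8/3) = -19/10 + 4*(-4/3)*(3/8) = -19/10 - 2 = -39/10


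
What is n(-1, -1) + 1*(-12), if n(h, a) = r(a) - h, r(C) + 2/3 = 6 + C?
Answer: -20/3 ≈ -6.6667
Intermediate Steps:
r(C) = 16/3 + C (r(C) = -2/3 + (6 + C) = 16/3 + C)
n(h, a) = 16/3 + a - h (n(h, a) = (16/3 + a) - h = 16/3 + a - h)
n(-1, -1) + 1*(-12) = (16/3 - 1 - 1*(-1)) + 1*(-12) = (16/3 - 1 + 1) - 12 = 16/3 - 12 = -20/3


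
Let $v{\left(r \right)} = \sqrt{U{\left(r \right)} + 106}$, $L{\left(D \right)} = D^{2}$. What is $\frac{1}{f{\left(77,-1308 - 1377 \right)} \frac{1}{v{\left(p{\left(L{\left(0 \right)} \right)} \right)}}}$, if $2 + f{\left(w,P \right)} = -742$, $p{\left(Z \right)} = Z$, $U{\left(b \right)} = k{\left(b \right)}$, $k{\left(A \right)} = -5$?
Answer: $- \frac{\sqrt{101}}{744} \approx -0.013508$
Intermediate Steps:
$U{\left(b \right)} = -5$
$f{\left(w,P \right)} = -744$ ($f{\left(w,P \right)} = -2 - 742 = -744$)
$v{\left(r \right)} = \sqrt{101}$ ($v{\left(r \right)} = \sqrt{-5 + 106} = \sqrt{101}$)
$\frac{1}{f{\left(77,-1308 - 1377 \right)} \frac{1}{v{\left(p{\left(L{\left(0 \right)} \right)} \right)}}} = \frac{1}{\left(-744\right) \frac{1}{\sqrt{101}}} = \frac{1}{\left(-744\right) \frac{\sqrt{101}}{101}} = \frac{1}{\left(- \frac{744}{101}\right) \sqrt{101}} = - \frac{\sqrt{101}}{744}$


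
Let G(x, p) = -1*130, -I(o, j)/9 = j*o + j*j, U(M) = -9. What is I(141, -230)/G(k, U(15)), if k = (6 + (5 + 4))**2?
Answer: 18423/13 ≈ 1417.2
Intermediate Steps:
I(o, j) = -9*j**2 - 9*j*o (I(o, j) = -9*(j*o + j*j) = -9*(j*o + j**2) = -9*(j**2 + j*o) = -9*j**2 - 9*j*o)
k = 225 (k = (6 + 9)**2 = 15**2 = 225)
G(x, p) = -130
I(141, -230)/G(k, U(15)) = -9*(-230)*(-230 + 141)/(-130) = -9*(-230)*(-89)*(-1/130) = -184230*(-1/130) = 18423/13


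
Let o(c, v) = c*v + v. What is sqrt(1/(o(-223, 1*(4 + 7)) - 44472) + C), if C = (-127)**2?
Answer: sqrt(35498693407170)/46914 ≈ 127.00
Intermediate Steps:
o(c, v) = v + c*v
C = 16129
sqrt(1/(o(-223, 1*(4 + 7)) - 44472) + C) = sqrt(1/((1*(4 + 7))*(1 - 223) - 44472) + 16129) = sqrt(1/((1*11)*(-222) - 44472) + 16129) = sqrt(1/(11*(-222) - 44472) + 16129) = sqrt(1/(-2442 - 44472) + 16129) = sqrt(1/(-46914) + 16129) = sqrt(-1/46914 + 16129) = sqrt(756675905/46914) = sqrt(35498693407170)/46914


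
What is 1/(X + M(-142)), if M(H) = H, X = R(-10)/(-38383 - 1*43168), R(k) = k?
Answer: -81551/11580232 ≈ -0.0070423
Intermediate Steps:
X = 10/81551 (X = -10/(-38383 - 1*43168) = -10/(-38383 - 43168) = -10/(-81551) = -10*(-1/81551) = 10/81551 ≈ 0.00012262)
1/(X + M(-142)) = 1/(10/81551 - 142) = 1/(-11580232/81551) = -81551/11580232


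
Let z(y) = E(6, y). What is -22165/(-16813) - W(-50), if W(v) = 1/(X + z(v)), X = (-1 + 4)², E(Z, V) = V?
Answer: 925578/689333 ≈ 1.3427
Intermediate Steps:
z(y) = y
X = 9 (X = 3² = 9)
W(v) = 1/(9 + v)
-22165/(-16813) - W(-50) = -22165/(-16813) - 1/(9 - 50) = -22165*(-1/16813) - 1/(-41) = 22165/16813 - 1*(-1/41) = 22165/16813 + 1/41 = 925578/689333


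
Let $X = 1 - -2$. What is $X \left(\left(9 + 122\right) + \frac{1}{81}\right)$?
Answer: $\frac{10612}{27} \approx 393.04$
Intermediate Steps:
$X = 3$ ($X = 1 + 2 = 3$)
$X \left(\left(9 + 122\right) + \frac{1}{81}\right) = 3 \left(\left(9 + 122\right) + \frac{1}{81}\right) = 3 \left(131 + \frac{1}{81}\right) = 3 \cdot \frac{10612}{81} = \frac{10612}{27}$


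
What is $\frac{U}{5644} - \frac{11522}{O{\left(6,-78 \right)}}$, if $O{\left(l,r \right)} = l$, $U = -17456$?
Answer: $- \frac{8141863}{4233} \approx -1923.4$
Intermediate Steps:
$\frac{U}{5644} - \frac{11522}{O{\left(6,-78 \right)}} = - \frac{17456}{5644} - \frac{11522}{6} = \left(-17456\right) \frac{1}{5644} - \frac{5761}{3} = - \frac{4364}{1411} - \frac{5761}{3} = - \frac{8141863}{4233}$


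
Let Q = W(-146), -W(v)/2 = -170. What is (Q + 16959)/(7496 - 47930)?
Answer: -17299/40434 ≈ -0.42783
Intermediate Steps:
W(v) = 340 (W(v) = -2*(-170) = 340)
Q = 340
(Q + 16959)/(7496 - 47930) = (340 + 16959)/(7496 - 47930) = 17299/(-40434) = 17299*(-1/40434) = -17299/40434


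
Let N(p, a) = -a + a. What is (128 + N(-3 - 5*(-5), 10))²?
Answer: 16384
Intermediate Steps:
N(p, a) = 0
(128 + N(-3 - 5*(-5), 10))² = (128 + 0)² = 128² = 16384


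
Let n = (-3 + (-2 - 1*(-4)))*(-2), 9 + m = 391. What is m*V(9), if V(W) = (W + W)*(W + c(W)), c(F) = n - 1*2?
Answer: 61884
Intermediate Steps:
m = 382 (m = -9 + 391 = 382)
n = 2 (n = (-3 + (-2 + 4))*(-2) = (-3 + 2)*(-2) = -1*(-2) = 2)
c(F) = 0 (c(F) = 2 - 1*2 = 2 - 2 = 0)
V(W) = 2*W**2 (V(W) = (W + W)*(W + 0) = (2*W)*W = 2*W**2)
m*V(9) = 382*(2*9**2) = 382*(2*81) = 382*162 = 61884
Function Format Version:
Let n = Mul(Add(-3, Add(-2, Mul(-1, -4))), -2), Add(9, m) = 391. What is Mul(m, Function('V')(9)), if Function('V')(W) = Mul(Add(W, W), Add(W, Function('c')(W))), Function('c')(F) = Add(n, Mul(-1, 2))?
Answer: 61884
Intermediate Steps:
m = 382 (m = Add(-9, 391) = 382)
n = 2 (n = Mul(Add(-3, Add(-2, 4)), -2) = Mul(Add(-3, 2), -2) = Mul(-1, -2) = 2)
Function('c')(F) = 0 (Function('c')(F) = Add(2, Mul(-1, 2)) = Add(2, -2) = 0)
Function('V')(W) = Mul(2, Pow(W, 2)) (Function('V')(W) = Mul(Add(W, W), Add(W, 0)) = Mul(Mul(2, W), W) = Mul(2, Pow(W, 2)))
Mul(m, Function('V')(9)) = Mul(382, Mul(2, Pow(9, 2))) = Mul(382, Mul(2, 81)) = Mul(382, 162) = 61884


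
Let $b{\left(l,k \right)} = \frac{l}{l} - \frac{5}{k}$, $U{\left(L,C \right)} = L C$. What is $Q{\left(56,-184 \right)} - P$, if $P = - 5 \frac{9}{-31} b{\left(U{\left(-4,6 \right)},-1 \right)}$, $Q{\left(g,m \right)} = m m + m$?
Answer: $\frac{1043562}{31} \approx 33663.0$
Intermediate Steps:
$U{\left(L,C \right)} = C L$
$Q{\left(g,m \right)} = m + m^{2}$ ($Q{\left(g,m \right)} = m^{2} + m = m + m^{2}$)
$b{\left(l,k \right)} = 1 - \frac{5}{k}$
$P = \frac{270}{31}$ ($P = - 5 \frac{9}{-31} \frac{-5 - 1}{-1} = - 5 \cdot 9 \left(- \frac{1}{31}\right) \left(\left(-1\right) \left(-6\right)\right) = \left(-5\right) \left(- \frac{9}{31}\right) 6 = \frac{45}{31} \cdot 6 = \frac{270}{31} \approx 8.7097$)
$Q{\left(56,-184 \right)} - P = - 184 \left(1 - 184\right) - \frac{270}{31} = \left(-184\right) \left(-183\right) - \frac{270}{31} = 33672 - \frac{270}{31} = \frac{1043562}{31}$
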